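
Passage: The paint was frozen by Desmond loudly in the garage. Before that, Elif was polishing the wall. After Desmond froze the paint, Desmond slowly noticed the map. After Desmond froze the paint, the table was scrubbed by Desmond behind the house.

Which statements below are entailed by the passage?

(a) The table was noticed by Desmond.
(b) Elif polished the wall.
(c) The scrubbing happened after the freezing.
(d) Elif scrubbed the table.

(a) Not entailed — Desmond noticed the map, not the table; the table belongs to the scrubbing event.
(b) Entailed — 'polish' is an activity; 'was polishing' entails that some polishing happened, so 'polished' holds.
(c) Entailed — the narrative places the freezing before the scrubbing.
(d) Not entailed — the passage has Desmond scrubbing the table, not Elif.

(b), (c)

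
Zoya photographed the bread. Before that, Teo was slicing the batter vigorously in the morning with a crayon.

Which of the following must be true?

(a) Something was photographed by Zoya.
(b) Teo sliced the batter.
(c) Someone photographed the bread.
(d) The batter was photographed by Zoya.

(a) Entailed — every conjunct here is already in the original photographing event.
(b) Not entailed — 'was slicing' is progressive on an accomplishment; it does not entail the completed 'sliced'.
(c) Entailed — generalizing the agent leaves a sub-description the original still satisfies.
(d) Not entailed — Zoya photographed the bread, not the batter; the batter belongs to the slicing event.

(a), (c)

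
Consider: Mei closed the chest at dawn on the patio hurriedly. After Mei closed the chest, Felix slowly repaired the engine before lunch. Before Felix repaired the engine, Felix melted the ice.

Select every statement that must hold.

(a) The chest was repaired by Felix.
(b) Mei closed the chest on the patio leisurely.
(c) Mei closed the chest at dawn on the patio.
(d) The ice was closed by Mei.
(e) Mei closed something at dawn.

(a) Not entailed — Felix repaired the engine, not the chest; the chest belongs to the closing event.
(b) Not entailed — 'leisurely' adds a manner not in (and inconsistent with) the original.
(c) Entailed — this follows by dropping conjuncts from the closing event's description.
(d) Not entailed — Mei closed the chest, not the ice; the ice belongs to the melting event.
(e) Entailed — dropping 'on the patio', 'hurriedly' and generalizing the patient leaves a sub-description the original still satisfies.

(c), (e)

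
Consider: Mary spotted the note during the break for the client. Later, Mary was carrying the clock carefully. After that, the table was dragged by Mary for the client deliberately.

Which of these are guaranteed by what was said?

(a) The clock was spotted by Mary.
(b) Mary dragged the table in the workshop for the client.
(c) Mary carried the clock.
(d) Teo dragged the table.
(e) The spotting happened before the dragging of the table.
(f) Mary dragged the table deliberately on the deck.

(a) Not entailed — Mary spotted the note, not the clock; the clock belongs to the carrying event.
(b) Not entailed — 'in the workshop' adds information not in the original event.
(c) Entailed — 'carry' is an activity; 'was carrying' entails that some carrying happened, so 'carried' holds.
(d) Not entailed — the passage has Mary dragging the table, not Teo.
(e) Entailed — the narrative places the spotting before the dragging.
(f) Not entailed — 'on the deck' adds information not in the original event.

(c), (e)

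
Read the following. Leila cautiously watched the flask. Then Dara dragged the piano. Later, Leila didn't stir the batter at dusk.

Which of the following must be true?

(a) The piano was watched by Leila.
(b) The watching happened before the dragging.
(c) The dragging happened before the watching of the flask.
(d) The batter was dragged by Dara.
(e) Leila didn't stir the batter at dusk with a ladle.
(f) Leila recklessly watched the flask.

(b), (e)

(a) Not entailed — Leila watched the flask, not the piano; the piano belongs to the dragging event.
(b) Entailed — the narrative places the watching before the dragging.
(c) Not entailed — the narrative places the watching before the dragging, not after.
(d) Not entailed — Dara dragged the piano, not the batter; the batter belongs to the stirring event.
(e) Entailed — under negation, adding a further restriction is entailed: if no such stirring event occurred, none occurred with a ladle either.
(f) Not entailed — 'recklessly' adds a manner not in (and inconsistent with) the original.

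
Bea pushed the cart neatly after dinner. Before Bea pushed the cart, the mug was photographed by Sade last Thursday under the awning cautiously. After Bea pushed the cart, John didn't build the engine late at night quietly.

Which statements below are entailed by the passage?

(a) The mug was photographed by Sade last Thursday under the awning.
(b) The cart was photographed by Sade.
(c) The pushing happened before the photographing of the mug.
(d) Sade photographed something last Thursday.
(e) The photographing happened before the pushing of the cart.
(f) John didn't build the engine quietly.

(a), (d), (e)

(a) Entailed — this follows by dropping conjuncts from the photographing event's description.
(b) Not entailed — Sade photographed the mug, not the cart; the cart belongs to the pushing event.
(c) Not entailed — the narrative places the photographing before the pushing, not after.
(d) Entailed — every conjunct here is already in the original photographing event.
(e) Entailed — the narrative places the photographing before the pushing.
(f) Not entailed — dropping 'late at night' under negation is not valid — the original leaves open that John built the engine some other way.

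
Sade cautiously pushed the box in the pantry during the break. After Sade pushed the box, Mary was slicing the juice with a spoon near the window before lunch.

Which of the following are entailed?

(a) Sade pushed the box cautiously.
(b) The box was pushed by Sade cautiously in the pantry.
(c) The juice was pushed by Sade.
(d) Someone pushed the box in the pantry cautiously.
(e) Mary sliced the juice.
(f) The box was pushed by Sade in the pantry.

(a) Entailed — the original entails any weakening of itself; this just drops 'in the pantry', 'during the break'.
(b) Entailed — every conjunct here is already in the original pushing event.
(c) Not entailed — Sade pushed the box, not the juice; the juice belongs to the slicing event.
(d) Entailed — dropping 'during the break' and generalizing the agent leaves a sub-description the original still satisfies.
(e) Not entailed — 'was slicing' is progressive on an accomplishment; it does not entail the completed 'sliced'.
(f) Entailed — dropping 'during the break', 'cautiously' leaves a sub-description the original still satisfies.

(a), (b), (d), (f)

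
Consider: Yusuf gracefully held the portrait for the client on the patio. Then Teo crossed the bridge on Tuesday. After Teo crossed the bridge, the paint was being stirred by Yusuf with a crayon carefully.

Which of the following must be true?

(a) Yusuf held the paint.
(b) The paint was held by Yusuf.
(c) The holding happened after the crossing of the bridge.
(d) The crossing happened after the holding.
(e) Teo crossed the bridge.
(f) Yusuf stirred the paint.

(d), (e), (f)

(a) Not entailed — Yusuf held the portrait, not the paint; the paint belongs to the stirring event.
(b) Not entailed — Yusuf held the portrait, not the paint; the paint belongs to the stirring event.
(c) Not entailed — the narrative places the holding before the crossing, not after.
(d) Entailed — the narrative places the holding before the crossing.
(e) Entailed — the original entails any weakening of itself; this just drops 'on Tuesday'.
(f) Entailed — 'stir' is an activity; 'was stirring' entails that some stirring happened, so 'stirred' holds.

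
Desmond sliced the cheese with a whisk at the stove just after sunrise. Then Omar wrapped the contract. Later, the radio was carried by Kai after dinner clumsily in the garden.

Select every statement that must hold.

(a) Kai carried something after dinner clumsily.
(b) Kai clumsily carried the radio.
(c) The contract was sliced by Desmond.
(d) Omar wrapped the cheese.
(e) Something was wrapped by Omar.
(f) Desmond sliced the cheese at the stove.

(a) Entailed — the original entails any weakening of itself; this just drops 'in the garden' and generalizes the patient.
(b) Entailed — dropping 'after dinner', 'in the garden' leaves a sub-description the original still satisfies.
(c) Not entailed — Desmond sliced the cheese, not the contract; the contract belongs to the wrapping event.
(d) Not entailed — Omar wrapped the contract, not the cheese; the cheese belongs to the slicing event.
(e) Entailed — this follows by dropping conjuncts from the wrapping event's description.
(f) Entailed — the original entails any weakening of itself; this just drops 'just after sunrise', 'with a whisk'.

(a), (b), (e), (f)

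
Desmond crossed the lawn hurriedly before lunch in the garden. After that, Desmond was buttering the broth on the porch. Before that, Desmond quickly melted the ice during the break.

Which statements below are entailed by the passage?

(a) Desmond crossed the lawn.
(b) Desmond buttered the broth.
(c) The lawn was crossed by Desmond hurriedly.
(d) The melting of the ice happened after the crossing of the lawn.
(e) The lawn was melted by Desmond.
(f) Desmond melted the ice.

(a) Entailed — every conjunct here is already in the original crossing event.
(b) Not entailed — 'was buttering' is progressive on an accomplishment; it does not entail the completed 'buttered'.
(c) Entailed — this follows by dropping conjuncts from the crossing event's description.
(d) Not entailed — the narrative doesn't order the crossing relative to the melting.
(e) Not entailed — Desmond melted the ice, not the lawn; the lawn belongs to the crossing event.
(f) Entailed — dropping 'quickly', 'during the break' leaves a sub-description the original still satisfies.

(a), (c), (f)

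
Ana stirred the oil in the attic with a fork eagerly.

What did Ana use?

a fork

'with a fork' marks the instrument of the stirring event.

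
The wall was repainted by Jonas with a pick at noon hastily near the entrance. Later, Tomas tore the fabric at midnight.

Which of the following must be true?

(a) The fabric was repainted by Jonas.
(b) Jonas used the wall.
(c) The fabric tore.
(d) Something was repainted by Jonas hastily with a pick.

(a) Not entailed — Jonas repainted the wall, not the fabric; the fabric belongs to the tearing event.
(b) Not entailed — the wall is the patient, not an instrument — Jonas used a pick.
(c) Entailed — 'Tomas tore the fabric' is causative; it entails the inchoative 'the fabric tore'.
(d) Entailed — this follows by dropping conjuncts from the repainting event's description.

(c), (d)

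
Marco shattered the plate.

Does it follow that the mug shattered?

Nothing is said about any mug; only the plate is affected.

no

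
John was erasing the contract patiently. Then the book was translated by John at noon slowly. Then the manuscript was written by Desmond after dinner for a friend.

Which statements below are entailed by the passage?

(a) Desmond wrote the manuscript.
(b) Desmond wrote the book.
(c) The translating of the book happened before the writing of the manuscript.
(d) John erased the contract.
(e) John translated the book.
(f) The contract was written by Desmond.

(a) Entailed — dropping 'for a friend', 'after dinner' leaves a sub-description the original still satisfies.
(b) Not entailed — Desmond wrote the manuscript, not the book; the book belongs to the translating event.
(c) Entailed — the narrative places the translating before the writing.
(d) Not entailed — 'was erasing' is progressive on an accomplishment; it does not entail the completed 'erased'.
(e) Entailed — this follows by dropping conjuncts from the translating event's description.
(f) Not entailed — Desmond wrote the manuscript, not the contract; the contract belongs to the erasing event.

(a), (c), (e)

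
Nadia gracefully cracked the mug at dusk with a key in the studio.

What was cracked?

the mug

'the mug' marks the patient of the cracking event.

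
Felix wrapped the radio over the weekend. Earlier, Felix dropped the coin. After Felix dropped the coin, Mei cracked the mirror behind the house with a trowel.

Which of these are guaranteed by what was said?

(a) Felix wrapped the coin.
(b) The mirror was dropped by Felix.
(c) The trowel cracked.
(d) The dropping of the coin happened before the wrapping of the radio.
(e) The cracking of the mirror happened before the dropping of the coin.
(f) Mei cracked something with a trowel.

(a) Not entailed — Felix wrapped the radio, not the coin; the coin belongs to the dropping event.
(b) Not entailed — Felix dropped the coin, not the mirror; the mirror belongs to the cracking event.
(c) Not entailed — the mirror is what cracked, not the trowel.
(d) Entailed — the narrative places the dropping before the wrapping.
(e) Not entailed — the narrative places the dropping before the cracking, not after.
(f) Entailed — the original entails any weakening of itself; this just drops 'behind the house' and generalizes the patient.

(d), (f)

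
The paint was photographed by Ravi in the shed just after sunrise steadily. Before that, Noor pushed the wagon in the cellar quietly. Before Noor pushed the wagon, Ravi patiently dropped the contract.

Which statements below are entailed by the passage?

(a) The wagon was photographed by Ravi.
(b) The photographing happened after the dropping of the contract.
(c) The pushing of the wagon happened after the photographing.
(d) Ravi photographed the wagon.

(b)

(a) Not entailed — Ravi photographed the paint, not the wagon; the wagon belongs to the pushing event.
(b) Entailed — the narrative places the dropping before the photographing.
(c) Not entailed — the narrative places the pushing before the photographing, not after.
(d) Not entailed — Ravi photographed the paint, not the wagon; the wagon belongs to the pushing event.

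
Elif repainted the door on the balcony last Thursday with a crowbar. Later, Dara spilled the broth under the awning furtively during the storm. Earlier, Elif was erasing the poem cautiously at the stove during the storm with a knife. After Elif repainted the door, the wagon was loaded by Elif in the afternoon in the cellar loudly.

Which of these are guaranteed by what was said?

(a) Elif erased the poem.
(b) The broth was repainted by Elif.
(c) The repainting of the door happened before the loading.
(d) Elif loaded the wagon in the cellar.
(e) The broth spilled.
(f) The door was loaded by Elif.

(a) Not entailed — 'was erasing' is progressive on an accomplishment; it does not entail the completed 'erased'.
(b) Not entailed — Elif repainted the door, not the broth; the broth belongs to the spilling event.
(c) Entailed — the narrative places the repainting before the loading.
(d) Entailed — the original entails any weakening of itself; this just drops 'in the afternoon', 'loudly'.
(e) Entailed — 'Dara spilled the broth' is causative; it entails the inchoative 'the broth spilled'.
(f) Not entailed — Elif loaded the wagon, not the door; the door belongs to the repainting event.

(c), (d), (e)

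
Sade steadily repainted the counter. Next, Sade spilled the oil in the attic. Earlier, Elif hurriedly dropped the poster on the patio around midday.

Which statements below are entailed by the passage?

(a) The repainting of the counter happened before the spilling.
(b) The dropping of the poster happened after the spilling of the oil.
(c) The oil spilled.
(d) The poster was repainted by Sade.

(a), (c)

(a) Entailed — the narrative places the repainting before the spilling.
(b) Not entailed — the narrative places the dropping before the spilling, not after.
(c) Entailed — 'Sade spilled the oil' is causative; it entails the inchoative 'the oil spilled'.
(d) Not entailed — Sade repainted the counter, not the poster; the poster belongs to the dropping event.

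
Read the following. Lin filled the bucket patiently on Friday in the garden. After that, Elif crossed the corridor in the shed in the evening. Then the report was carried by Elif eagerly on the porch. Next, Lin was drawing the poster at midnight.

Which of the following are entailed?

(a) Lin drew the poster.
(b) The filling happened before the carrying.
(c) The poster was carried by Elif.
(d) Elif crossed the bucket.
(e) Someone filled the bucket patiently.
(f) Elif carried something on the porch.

(a) Not entailed — 'was drawing' is progressive on an accomplishment; it does not entail the completed 'drew'.
(b) Entailed — the narrative places the filling before the carrying.
(c) Not entailed — Elif carried the report, not the poster; the poster belongs to the drawing event.
(d) Not entailed — Elif crossed the corridor, not the bucket; the bucket belongs to the filling event.
(e) Entailed — every conjunct here is already in the original filling event.
(f) Entailed — the original entails any weakening of itself; this just drops 'eagerly' and generalizes the patient.

(b), (e), (f)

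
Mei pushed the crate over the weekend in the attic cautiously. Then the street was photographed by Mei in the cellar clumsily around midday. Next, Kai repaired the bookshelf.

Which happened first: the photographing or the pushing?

the pushing

The connectives place the pushing before the photographing.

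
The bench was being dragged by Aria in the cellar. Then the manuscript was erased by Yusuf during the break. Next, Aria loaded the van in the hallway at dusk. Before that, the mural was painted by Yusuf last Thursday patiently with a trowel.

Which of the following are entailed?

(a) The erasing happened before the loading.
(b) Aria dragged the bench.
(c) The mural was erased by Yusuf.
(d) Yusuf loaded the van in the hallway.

(a) Entailed — the narrative places the erasing before the loading.
(b) Entailed — 'drag' is an activity; 'was dragging' entails that some dragging happened, so 'dragged' holds.
(c) Not entailed — Yusuf erased the manuscript, not the mural; the mural belongs to the painting event.
(d) Not entailed — the passage has Aria loading the van, not Yusuf.

(a), (b)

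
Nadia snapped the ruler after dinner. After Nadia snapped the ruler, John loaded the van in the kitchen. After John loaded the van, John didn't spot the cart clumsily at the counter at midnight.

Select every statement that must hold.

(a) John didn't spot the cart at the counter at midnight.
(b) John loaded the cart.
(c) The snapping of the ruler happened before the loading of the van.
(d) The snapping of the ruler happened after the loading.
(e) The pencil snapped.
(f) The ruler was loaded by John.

(a) Not entailed — dropping 'clumsily' under negation is not valid — the original leaves open that John spotted the cart some other way.
(b) Not entailed — John loaded the van, not the cart; the cart belongs to the spotting event.
(c) Entailed — the narrative places the snapping before the loading.
(d) Not entailed — the narrative places the snapping before the loading, not after.
(e) Not entailed — the ruler is what snapped, not the pencil.
(f) Not entailed — John loaded the van, not the ruler; the ruler belongs to the snapping event.

(c)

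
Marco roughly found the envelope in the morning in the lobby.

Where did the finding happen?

'in the lobby' marks the location of the finding event.

in the lobby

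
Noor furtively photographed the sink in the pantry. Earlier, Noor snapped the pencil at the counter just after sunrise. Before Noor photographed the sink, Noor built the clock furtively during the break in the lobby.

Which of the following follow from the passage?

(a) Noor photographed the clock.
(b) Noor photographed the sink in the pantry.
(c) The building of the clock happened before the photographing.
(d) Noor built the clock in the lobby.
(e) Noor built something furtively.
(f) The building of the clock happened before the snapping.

(a) Not entailed — Noor photographed the sink, not the clock; the clock belongs to the building event.
(b) Entailed — every conjunct here is already in the original photographing event.
(c) Entailed — the narrative places the building before the photographing.
(d) Entailed — every conjunct here is already in the original building event.
(e) Entailed — this follows by dropping conjuncts from the building event's description.
(f) Not entailed — the narrative doesn't order the building relative to the snapping.

(b), (c), (d), (e)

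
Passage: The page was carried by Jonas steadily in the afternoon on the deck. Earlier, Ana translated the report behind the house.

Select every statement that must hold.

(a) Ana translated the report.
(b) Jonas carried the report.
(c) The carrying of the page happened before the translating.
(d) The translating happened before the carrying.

(a) Entailed — every conjunct here is already in the original translating event.
(b) Not entailed — Jonas carried the page, not the report; the report belongs to the translating event.
(c) Not entailed — the narrative places the translating before the carrying, not after.
(d) Entailed — the narrative places the translating before the carrying.

(a), (d)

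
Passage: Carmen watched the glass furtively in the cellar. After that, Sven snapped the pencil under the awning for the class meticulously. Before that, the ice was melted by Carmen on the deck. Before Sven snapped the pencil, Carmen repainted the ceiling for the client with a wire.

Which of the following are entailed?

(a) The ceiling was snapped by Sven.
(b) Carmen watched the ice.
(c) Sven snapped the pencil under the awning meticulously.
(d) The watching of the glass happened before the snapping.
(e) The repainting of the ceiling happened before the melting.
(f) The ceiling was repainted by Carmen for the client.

(a) Not entailed — Sven snapped the pencil, not the ceiling; the ceiling belongs to the repainting event.
(b) Not entailed — Carmen watched the glass, not the ice; the ice belongs to the melting event.
(c) Entailed — dropping 'for the class' leaves a sub-description the original still satisfies.
(d) Entailed — the narrative places the watching before the snapping.
(e) Not entailed — the narrative doesn't order the repainting relative to the melting.
(f) Entailed — dropping 'with a wire' leaves a sub-description the original still satisfies.

(c), (d), (f)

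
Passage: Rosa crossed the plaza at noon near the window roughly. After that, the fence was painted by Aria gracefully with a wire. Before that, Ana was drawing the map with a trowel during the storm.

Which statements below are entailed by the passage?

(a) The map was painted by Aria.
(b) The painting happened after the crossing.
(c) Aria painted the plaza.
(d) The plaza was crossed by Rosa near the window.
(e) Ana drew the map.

(a) Not entailed — Aria painted the fence, not the map; the map belongs to the drawing event.
(b) Entailed — the narrative places the crossing before the painting.
(c) Not entailed — Aria painted the fence, not the plaza; the plaza belongs to the crossing event.
(d) Entailed — this follows by dropping conjuncts from the crossing event's description.
(e) Not entailed — 'was drawing' is progressive on an accomplishment; it does not entail the completed 'drew'.

(b), (d)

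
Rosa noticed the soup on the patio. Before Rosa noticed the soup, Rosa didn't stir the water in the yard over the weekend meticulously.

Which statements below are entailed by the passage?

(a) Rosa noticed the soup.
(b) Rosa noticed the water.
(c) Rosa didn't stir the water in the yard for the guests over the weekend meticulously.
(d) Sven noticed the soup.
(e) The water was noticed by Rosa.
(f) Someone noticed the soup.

(a), (c), (f)

(a) Entailed — dropping 'on the patio' leaves a sub-description the original still satisfies.
(b) Not entailed — Rosa noticed the soup, not the water; the water belongs to the stirring event.
(c) Entailed — under negation, adding a further restriction is entailed: if no such stirring event occurred, none occurred for the guests either.
(d) Not entailed — the passage has Rosa noticing the soup, not Sven.
(e) Not entailed — Rosa noticed the soup, not the water; the water belongs to the stirring event.
(f) Entailed — every conjunct here is already in the original noticing event.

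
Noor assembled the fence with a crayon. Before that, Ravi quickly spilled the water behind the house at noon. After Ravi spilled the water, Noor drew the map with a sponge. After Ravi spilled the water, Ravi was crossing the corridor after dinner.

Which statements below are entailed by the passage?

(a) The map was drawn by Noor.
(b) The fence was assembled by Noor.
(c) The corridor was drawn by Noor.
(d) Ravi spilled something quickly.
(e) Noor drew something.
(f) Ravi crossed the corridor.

(a), (b), (d), (e)

(a) Entailed — every conjunct here is already in the original drawing event.
(b) Entailed — every conjunct here is already in the original assembling event.
(c) Not entailed — Noor drew the map, not the corridor; the corridor belongs to the crossing event.
(d) Entailed — dropping 'at noon', 'behind the house' and generalizing the patient leaves a sub-description the original still satisfies.
(e) Entailed — this follows by dropping conjuncts from the drawing event's description.
(f) Not entailed — 'was crossing' is progressive on an accomplishment; it does not entail the completed 'crossed'.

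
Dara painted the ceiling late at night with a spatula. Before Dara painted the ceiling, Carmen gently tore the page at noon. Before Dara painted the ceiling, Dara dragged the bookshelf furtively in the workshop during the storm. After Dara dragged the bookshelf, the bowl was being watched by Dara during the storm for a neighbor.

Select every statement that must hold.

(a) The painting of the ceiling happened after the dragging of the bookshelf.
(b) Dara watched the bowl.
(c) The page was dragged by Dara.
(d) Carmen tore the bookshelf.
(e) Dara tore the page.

(a) Entailed — the narrative places the dragging before the painting.
(b) Entailed — 'watch' is an activity; 'was watching' entails that some watching happened, so 'watched' holds.
(c) Not entailed — Dara dragged the bookshelf, not the page; the page belongs to the tearing event.
(d) Not entailed — Carmen tore the page, not the bookshelf; the bookshelf belongs to the dragging event.
(e) Not entailed — the passage has Carmen tearing the page, not Dara.

(a), (b)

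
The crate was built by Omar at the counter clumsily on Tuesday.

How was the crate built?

'clumsily' marks the manner of the building event.

clumsily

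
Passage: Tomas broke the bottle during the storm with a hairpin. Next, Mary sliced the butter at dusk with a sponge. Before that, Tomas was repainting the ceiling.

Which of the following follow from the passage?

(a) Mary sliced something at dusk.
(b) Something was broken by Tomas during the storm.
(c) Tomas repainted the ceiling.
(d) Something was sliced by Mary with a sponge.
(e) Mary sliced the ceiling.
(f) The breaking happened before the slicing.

(a), (b), (d), (f)

(a) Entailed — the original entails any weakening of itself; this just drops 'with a sponge' and generalizes the patient.
(b) Entailed — dropping 'with a hairpin' and generalizing the patient leaves a sub-description the original still satisfies.
(c) Not entailed — 'was repainting' is progressive on an accomplishment; it does not entail the completed 'repainted'.
(d) Entailed — the original entails any weakening of itself; this just drops 'at dusk' and generalizes the patient.
(e) Not entailed — Mary sliced the butter, not the ceiling; the ceiling belongs to the repainting event.
(f) Entailed — the narrative places the breaking before the slicing.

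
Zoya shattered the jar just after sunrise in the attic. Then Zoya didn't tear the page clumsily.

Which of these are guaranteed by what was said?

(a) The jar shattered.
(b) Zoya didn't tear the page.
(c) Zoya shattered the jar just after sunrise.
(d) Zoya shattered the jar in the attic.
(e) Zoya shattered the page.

(a), (c), (d)

(a) Entailed — 'Zoya shattered the jar' is causative; it entails the inchoative 'the jar shattered'.
(b) Not entailed — dropping 'clumsily' under negation is not valid — the original leaves open that Zoya tore the page some other way.
(c) Entailed — dropping 'in the attic' leaves a sub-description the original still satisfies.
(d) Entailed — the original entails any weakening of itself; this just drops 'just after sunrise'.
(e) Not entailed — Zoya shattered the jar, not the page; the page belongs to the tearing event.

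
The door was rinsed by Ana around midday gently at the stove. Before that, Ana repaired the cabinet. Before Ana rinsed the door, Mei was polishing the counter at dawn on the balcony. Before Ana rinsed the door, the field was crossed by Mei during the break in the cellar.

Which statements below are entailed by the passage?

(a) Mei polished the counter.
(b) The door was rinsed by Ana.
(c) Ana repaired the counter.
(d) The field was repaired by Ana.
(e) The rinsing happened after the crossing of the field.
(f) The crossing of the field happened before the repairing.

(a) Entailed — 'polish' is an activity; 'was polishing' entails that some polishing happened, so 'polished' holds.
(b) Entailed — every conjunct here is already in the original rinsing event.
(c) Not entailed — Ana repaired the cabinet, not the counter; the counter belongs to the polishing event.
(d) Not entailed — Ana repaired the cabinet, not the field; the field belongs to the crossing event.
(e) Entailed — the narrative places the crossing before the rinsing.
(f) Not entailed — the narrative doesn't order the crossing relative to the repairing.

(a), (b), (e)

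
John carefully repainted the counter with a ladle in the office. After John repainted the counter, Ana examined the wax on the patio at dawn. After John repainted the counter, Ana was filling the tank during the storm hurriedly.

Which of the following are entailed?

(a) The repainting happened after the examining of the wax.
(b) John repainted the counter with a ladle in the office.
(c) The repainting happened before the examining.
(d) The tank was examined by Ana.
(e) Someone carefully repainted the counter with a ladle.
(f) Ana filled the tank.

(b), (c), (e)

(a) Not entailed — the narrative places the repainting before the examining, not after.
(b) Entailed — every conjunct here is already in the original repainting event.
(c) Entailed — the narrative places the repainting before the examining.
(d) Not entailed — Ana examined the wax, not the tank; the tank belongs to the filling event.
(e) Entailed — dropping 'in the office' and generalizing the agent leaves a sub-description the original still satisfies.
(f) Not entailed — 'was filling' is progressive on an accomplishment; it does not entail the completed 'filled'.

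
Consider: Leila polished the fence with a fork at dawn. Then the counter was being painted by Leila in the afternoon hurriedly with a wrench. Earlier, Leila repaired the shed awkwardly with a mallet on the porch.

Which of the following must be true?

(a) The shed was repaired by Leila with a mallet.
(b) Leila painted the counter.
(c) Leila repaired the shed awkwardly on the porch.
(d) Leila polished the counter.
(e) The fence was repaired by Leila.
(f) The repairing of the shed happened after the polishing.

(a) Entailed — every conjunct here is already in the original repairing event.
(b) Not entailed — 'was painting' is progressive on an accomplishment; it does not entail the completed 'painted'.
(c) Entailed — dropping 'with a mallet' leaves a sub-description the original still satisfies.
(d) Not entailed — Leila polished the fence, not the counter; the counter belongs to the painting event.
(e) Not entailed — Leila repaired the shed, not the fence; the fence belongs to the polishing event.
(f) Not entailed — the narrative doesn't order the polishing relative to the repairing.

(a), (c)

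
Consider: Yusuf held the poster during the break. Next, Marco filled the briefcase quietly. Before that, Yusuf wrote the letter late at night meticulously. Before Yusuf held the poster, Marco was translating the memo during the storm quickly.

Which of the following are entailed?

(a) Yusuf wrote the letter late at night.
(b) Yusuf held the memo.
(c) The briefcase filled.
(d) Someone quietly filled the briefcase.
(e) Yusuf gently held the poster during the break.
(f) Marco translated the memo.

(a), (c), (d)

(a) Entailed — this follows by dropping conjuncts from the writing event's description.
(b) Not entailed — Yusuf held the poster, not the memo; the memo belongs to the translating event.
(c) Entailed — 'Marco filled the briefcase' is causative; it entails the inchoative 'the briefcase filled'.
(d) Entailed — every conjunct here is already in the original filling event.
(e) Not entailed — 'gently' adds information not in the original event.
(f) Not entailed — 'was translating' is progressive on an accomplishment; it does not entail the completed 'translated'.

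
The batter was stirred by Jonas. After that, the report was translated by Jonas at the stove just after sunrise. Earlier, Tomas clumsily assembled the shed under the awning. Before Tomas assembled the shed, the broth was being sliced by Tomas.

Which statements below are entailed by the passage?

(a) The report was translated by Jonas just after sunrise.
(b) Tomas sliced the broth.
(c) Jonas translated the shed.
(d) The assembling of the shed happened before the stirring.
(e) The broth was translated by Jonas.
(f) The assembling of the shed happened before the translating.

(a) Entailed — this follows by dropping conjuncts from the translating event's description.
(b) Not entailed — 'was slicing' is progressive on an accomplishment; it does not entail the completed 'sliced'.
(c) Not entailed — Jonas translated the report, not the shed; the shed belongs to the assembling event.
(d) Not entailed — the narrative doesn't order the assembling relative to the stirring.
(e) Not entailed — Jonas translated the report, not the broth; the broth belongs to the slicing event.
(f) Entailed — the narrative places the assembling before the translating.

(a), (f)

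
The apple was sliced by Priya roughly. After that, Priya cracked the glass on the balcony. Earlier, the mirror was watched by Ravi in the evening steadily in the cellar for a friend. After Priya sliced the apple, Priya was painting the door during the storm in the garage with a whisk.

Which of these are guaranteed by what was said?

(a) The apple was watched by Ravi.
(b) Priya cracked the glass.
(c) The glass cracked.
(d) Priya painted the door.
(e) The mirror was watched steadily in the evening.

(a) Not entailed — Ravi watched the mirror, not the apple; the apple belongs to the slicing event.
(b) Entailed — every conjunct here is already in the original cracking event.
(c) Entailed — 'Priya cracked the glass' is causative; it entails the inchoative 'the glass cracked'.
(d) Not entailed — 'was painting' is progressive on an accomplishment; it does not entail the completed 'painted'.
(e) Entailed — dropping 'for a friend', 'in the cellar' and generalizing the agent leaves a sub-description the original still satisfies.

(b), (c), (e)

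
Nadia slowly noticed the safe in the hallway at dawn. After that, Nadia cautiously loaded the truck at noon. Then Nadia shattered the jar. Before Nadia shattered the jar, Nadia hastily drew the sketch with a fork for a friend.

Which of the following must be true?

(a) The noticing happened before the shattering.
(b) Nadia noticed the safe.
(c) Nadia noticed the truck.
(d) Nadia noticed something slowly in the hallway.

(a) Entailed — the narrative places the noticing before the shattering.
(b) Entailed — the original entails any weakening of itself; this just drops 'at dawn', 'in the hallway', 'slowly'.
(c) Not entailed — Nadia noticed the safe, not the truck; the truck belongs to the loading event.
(d) Entailed — this follows by dropping conjuncts from the noticing event's description.

(a), (b), (d)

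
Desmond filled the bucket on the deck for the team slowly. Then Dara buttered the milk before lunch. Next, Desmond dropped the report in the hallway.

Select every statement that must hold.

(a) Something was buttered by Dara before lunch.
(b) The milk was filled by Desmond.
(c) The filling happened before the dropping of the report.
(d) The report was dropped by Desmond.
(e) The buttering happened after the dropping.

(a) Entailed — generalizing the patient leaves a sub-description the original still satisfies.
(b) Not entailed — Desmond filled the bucket, not the milk; the milk belongs to the buttering event.
(c) Entailed — the narrative places the filling before the dropping.
(d) Entailed — the original entails any weakening of itself; this just drops 'in the hallway'.
(e) Not entailed — the narrative places the buttering before the dropping, not after.

(a), (c), (d)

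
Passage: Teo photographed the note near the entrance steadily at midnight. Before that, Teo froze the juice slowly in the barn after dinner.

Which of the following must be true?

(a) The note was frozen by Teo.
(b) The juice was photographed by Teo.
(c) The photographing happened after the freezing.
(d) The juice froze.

(a) Not entailed — Teo froze the juice, not the note; the note belongs to the photographing event.
(b) Not entailed — Teo photographed the note, not the juice; the juice belongs to the freezing event.
(c) Entailed — the narrative places the freezing before the photographing.
(d) Entailed — 'Teo froze the juice' is causative; it entails the inchoative 'the juice froze'.

(c), (d)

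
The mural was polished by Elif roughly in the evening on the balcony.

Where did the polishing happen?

'on the balcony' marks the location of the polishing event.

on the balcony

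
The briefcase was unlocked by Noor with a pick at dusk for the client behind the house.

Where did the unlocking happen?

'behind the house' marks the location of the unlocking event.

behind the house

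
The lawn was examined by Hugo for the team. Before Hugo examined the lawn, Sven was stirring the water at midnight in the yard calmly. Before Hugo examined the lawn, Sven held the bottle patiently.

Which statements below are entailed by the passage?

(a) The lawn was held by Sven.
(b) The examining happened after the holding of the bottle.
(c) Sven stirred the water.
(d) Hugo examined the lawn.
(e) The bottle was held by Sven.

(b), (c), (d), (e)

(a) Not entailed — Sven held the bottle, not the lawn; the lawn belongs to the examining event.
(b) Entailed — the narrative places the holding before the examining.
(c) Entailed — 'stir' is an activity; 'was stirring' entails that some stirring happened, so 'stirred' holds.
(d) Entailed — the original entails any weakening of itself; this just drops 'for the team'.
(e) Entailed — dropping 'patiently' leaves a sub-description the original still satisfies.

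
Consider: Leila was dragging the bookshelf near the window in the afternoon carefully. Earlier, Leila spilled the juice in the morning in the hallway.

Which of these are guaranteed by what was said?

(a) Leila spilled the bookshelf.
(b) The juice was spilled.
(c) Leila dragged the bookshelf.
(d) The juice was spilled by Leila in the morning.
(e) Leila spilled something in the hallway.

(b), (c), (d), (e)

(a) Not entailed — Leila spilled the juice, not the bookshelf; the bookshelf belongs to the dragging event.
(b) Entailed — this follows by dropping conjuncts from the spilling event's description.
(c) Entailed — 'drag' is an activity; 'was dragging' entails that some dragging happened, so 'dragged' holds.
(d) Entailed — the original entails any weakening of itself; this just drops 'in the hallway'.
(e) Entailed — every conjunct here is already in the original spilling event.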